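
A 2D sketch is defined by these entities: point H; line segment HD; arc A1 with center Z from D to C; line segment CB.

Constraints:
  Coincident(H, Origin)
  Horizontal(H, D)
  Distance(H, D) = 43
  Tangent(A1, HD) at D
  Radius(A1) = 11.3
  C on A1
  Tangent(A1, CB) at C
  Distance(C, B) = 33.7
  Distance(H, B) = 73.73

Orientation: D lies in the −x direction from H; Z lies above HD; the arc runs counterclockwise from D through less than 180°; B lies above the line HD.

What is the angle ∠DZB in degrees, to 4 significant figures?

150.7°

Checks: H = (0.00, 0.00) ✓; |ZC| = 11.30 ✓; ∠(ZC, CB) = 90.00° ✓; |CB| = 33.70 ✓; |HB| = 73.73 ✓.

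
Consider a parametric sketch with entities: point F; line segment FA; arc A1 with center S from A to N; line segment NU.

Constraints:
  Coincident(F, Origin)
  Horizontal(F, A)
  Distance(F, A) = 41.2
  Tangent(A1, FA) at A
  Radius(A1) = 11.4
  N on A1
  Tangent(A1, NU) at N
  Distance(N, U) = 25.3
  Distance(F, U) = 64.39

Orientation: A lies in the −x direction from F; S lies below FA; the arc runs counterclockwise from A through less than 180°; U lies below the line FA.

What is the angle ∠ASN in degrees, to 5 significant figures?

88.974°

F is at the origin; F and A share the same y with |FA| = 41.2 and A on the −x side, so A = (-41.200, 0.0000). The tangent condition forces SA to be normal to FA, so S = A + (0, -11.4) = (-41.200, -11.400). Since SN ⟂ NU (tangency), |SU| = √(11.4² + 25.3²) = 27.750 regardless of where N sits on A1. So U lies on both circle(F, 64.39) and circle(S, 27.750); the below-FA intersection is U = (-53.051, -36.492). N is the foot of the tangent from U: N = (-52.598, -11.196).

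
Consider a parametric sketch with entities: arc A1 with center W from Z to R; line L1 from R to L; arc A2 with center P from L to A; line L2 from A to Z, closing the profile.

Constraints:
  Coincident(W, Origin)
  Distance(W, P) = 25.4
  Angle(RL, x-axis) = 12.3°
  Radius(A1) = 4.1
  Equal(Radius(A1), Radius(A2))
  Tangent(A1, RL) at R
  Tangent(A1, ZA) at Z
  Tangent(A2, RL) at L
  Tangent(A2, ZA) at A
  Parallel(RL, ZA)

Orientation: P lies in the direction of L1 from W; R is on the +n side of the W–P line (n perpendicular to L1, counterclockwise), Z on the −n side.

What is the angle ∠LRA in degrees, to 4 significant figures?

17.89°

Tangency of A1 to both parallel lines with radius 4.1 puts R and Z at W ± 4.1·n: R = (-0.8734, 4.006), Z = (0.8734, -4.006). Equal radii place L and A the same way about P: L = P + 4.1·n = (23.94, 9.417), A = P − 4.1·n = (25.69, 1.405). Then cos ∠LRA = RL·RA / (|RL||RA|), giving 17.89°.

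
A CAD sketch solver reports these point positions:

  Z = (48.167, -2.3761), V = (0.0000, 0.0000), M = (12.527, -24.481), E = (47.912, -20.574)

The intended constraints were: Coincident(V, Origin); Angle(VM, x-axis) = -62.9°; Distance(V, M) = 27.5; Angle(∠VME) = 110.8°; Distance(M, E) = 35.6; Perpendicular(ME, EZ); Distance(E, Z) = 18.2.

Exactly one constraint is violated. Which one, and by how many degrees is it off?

Perpendicular(ME, EZ) — off by 7.10°.

V = (0.00, 0.00) ✓; VM at -62.90° ✓; |VM| = 27.50 ✓; ∠VME = 110.8° ✓; |ME| = 35.60 ✓; ∠(ME, EZ) = 82.90° ✗; |EZ| = 18.20 ✓.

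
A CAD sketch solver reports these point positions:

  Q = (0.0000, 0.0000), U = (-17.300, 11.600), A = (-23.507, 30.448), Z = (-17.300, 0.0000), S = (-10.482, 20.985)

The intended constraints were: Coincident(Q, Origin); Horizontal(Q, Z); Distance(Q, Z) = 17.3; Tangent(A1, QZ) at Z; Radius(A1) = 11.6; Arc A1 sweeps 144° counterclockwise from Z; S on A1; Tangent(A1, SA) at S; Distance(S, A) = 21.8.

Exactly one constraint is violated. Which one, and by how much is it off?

Distance(S, A) = 21.8 — off by 5.70.

Q = (0.00, 0.00) ✓; Q.y = 0.00, Z.y = 0.00 ✓; |QZ| = 17.30 ✓; ∠(UZ, ZQ) = 90.00° ✓; |UZ| = 11.60 ✓; bearing(U→S) − bearing(U→Z) = 144.0° ✓; |US| = 11.60 ✓; ∠(US, SA) = 90.00° ✓; |SA| = 16.10 ✗.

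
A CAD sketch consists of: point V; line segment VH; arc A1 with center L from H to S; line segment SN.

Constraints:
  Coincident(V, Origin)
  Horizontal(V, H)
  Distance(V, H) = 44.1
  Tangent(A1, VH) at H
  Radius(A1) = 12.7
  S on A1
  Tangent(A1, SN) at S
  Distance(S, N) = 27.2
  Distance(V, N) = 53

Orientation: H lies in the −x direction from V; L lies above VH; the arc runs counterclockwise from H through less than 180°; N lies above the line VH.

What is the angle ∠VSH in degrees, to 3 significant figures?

109°

Checks: |LS| = 12.70 ✓; ∠(LS, SN) = 90.00° ✓; |SN| = 27.20 ✓; |VN| = 53.00 ✓.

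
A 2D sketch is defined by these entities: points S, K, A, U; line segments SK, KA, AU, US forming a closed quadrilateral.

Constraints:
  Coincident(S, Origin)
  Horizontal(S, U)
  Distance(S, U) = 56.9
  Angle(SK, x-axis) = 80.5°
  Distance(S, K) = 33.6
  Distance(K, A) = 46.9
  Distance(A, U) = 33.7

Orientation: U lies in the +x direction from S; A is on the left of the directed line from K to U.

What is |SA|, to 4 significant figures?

62.18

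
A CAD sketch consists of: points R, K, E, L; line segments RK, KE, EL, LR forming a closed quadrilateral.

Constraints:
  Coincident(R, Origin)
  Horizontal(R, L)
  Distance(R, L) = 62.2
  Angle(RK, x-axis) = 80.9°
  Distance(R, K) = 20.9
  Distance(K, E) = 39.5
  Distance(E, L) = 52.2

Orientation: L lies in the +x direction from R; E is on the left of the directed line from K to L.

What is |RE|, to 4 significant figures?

56.46

R is at the origin; RL is horizontal with |RL| = 62.2 and L in +x, so L = (62.2, 0). RK runs at 80.9° with |RK| = 20.9, so K = (3.306, 20.64). E is determined by |KE| = 39.5 and |EL| = 52.2 together: it lies at the intersection of circle(K, 39.5) and circle(L, 52.2). With |KL| = 62.41, the foot of the radical line on KL is 21.87 from K and the perpendicular offset is √(39.5² − 21.87²) = 32.89. Taking the left-of-KL solution: E = (34.82, 44.45).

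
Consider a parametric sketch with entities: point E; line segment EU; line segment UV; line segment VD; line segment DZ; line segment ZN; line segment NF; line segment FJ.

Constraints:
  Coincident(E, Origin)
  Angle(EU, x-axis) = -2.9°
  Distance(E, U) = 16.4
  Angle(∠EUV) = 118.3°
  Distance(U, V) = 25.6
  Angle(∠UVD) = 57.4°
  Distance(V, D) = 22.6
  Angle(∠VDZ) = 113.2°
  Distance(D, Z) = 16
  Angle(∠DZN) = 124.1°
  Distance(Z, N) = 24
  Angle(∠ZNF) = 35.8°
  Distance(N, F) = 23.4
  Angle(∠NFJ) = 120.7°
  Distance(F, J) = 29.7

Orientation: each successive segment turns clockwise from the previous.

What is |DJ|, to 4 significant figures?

17.48

E is at the origin; EU runs at -2.9° with length 16.4, so U = (16.38, -0.8297). ∠EUV = 118.3° gives UV at -64.60° from the x-axis; with |UV| = 25.6, V = (27.36, -23.96). ∠UVD = 57.4° gives VD at 172.8° from the x-axis; with |VD| = 22.6, D = (4.938, -21.12). ∠VDZ = 113.2° gives DZ at 106.0° from the x-axis; with |DZ| = 16.0, Z = (0.5277, -5.742). ∠DZN = 124.1° gives ZN at 50.10° from the x-axis; with |ZN| = 24.0, N = (15.92, 12.67). ∠ZNF = 35.8° gives NF at -94.10° from the x-axis; with |NF| = 23.4, F = (14.25, -10.67). ∠NFJ = 120.7° gives FJ at -153.4° from the x-axis; with |FJ| = 29.7, J = (-12.31, -23.97). Then |DJ| = |J − D| = 17.48.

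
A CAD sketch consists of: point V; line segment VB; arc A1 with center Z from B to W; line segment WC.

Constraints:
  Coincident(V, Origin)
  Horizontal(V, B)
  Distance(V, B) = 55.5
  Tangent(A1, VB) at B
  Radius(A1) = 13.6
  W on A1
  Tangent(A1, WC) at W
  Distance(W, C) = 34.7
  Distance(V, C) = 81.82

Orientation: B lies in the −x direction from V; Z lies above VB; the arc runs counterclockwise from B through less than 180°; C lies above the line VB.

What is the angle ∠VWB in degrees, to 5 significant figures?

90.954°

Checks: V = (0.00, 0.00) ✓; |ZW| = 13.60 ✓; ∠(ZW, WC) = 90.00° ✓; |WC| = 34.70 ✓; |VC| = 81.82 ✓.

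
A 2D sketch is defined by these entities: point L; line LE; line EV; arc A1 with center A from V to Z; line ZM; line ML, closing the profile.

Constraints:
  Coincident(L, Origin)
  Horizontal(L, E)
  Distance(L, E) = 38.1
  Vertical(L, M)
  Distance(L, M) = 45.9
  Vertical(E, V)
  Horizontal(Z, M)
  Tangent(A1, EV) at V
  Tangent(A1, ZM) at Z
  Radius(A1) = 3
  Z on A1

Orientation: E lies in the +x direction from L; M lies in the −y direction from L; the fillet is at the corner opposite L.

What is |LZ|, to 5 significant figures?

57.783

The virtual corner opposite L is at (38.100, -45.900). The tangent condition forces AV to be normal to EV and tangency of A1 to ZM means the radius AZ is perpendicular to ZM, with radius 3.0, so the center A sits 3.0 in from both sides at A = (35.100, -42.900). That places the tangent points at V = (38.100, -42.900) on EV and Z = (35.100, -45.900) on ZM. Then |LZ| = |Z − L| = 57.783.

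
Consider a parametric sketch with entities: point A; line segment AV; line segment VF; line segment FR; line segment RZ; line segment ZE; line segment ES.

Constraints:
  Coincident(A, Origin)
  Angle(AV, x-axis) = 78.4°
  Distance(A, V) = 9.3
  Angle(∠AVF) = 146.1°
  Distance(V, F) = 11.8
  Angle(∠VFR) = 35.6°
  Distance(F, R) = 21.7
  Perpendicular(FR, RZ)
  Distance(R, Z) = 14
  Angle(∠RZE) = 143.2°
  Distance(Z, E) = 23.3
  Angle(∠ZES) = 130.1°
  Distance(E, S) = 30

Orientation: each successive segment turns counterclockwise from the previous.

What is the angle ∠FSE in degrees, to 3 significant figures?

53.8°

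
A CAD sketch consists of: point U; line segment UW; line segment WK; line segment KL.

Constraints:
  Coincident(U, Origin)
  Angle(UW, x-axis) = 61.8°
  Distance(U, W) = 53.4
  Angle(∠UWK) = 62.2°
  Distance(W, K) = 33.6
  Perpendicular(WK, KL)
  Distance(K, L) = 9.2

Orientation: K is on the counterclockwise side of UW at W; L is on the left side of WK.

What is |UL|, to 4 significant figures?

39.02

U is at the origin; UW runs at 61.8° with length 53.4, so W = 53.4·(cos 61.8°, sin 61.8°) = (25.23, 47.06). ∠UWK = 62.2°, so WK runs at 61.8° + (180° − 62.2°) = 179.6° from the x-axis; with |WK| = 33.6, K = W + 33.6·(cos 179.6°, sin 179.6°) = (-8.365, 47.30). WK ⟂ KL; with |KL| = 9.2 on the left of WK, L = K + 9.2·(-0.006981, -1.000) = (-8.429, 38.10). Then |UL| = |L − U| = 39.02.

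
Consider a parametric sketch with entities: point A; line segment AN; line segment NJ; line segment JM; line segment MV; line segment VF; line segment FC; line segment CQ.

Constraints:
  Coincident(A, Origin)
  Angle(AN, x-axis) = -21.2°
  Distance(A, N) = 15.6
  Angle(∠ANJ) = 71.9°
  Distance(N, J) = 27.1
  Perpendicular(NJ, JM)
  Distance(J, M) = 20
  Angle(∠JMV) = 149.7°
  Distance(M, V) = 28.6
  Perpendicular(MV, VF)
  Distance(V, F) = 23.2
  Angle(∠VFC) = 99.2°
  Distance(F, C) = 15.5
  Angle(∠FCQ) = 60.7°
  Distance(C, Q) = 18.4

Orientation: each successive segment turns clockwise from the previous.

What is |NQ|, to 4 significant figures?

34.18

∠VFC = 99.2° gives FC at -60.40° from the x-axis; with |FC| = 15.5, C = (1.335, 7.471). ∠FCQ = 60.7° gives CQ at -179.7° from the x-axis; with |CQ| = 18.4, Q = (-17.07, 7.375). Then |NQ| = |Q − N| = 34.18.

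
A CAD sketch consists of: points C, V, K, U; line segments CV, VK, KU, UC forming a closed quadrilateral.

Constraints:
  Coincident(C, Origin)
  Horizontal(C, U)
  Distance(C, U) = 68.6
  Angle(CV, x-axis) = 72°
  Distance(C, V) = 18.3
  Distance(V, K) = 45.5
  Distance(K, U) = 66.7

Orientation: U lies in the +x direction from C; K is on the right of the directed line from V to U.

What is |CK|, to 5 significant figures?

29.171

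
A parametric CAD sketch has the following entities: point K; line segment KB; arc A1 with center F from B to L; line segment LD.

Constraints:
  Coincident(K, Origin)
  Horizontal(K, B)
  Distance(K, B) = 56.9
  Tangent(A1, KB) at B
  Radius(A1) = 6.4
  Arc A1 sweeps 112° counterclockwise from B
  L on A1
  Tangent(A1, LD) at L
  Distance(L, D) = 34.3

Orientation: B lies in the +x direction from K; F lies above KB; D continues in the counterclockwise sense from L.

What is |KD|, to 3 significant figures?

64.4

K is at the origin; K and B share the same y with |KB| = 56.9 and B on the +x side, so B = (56.9, 0.00). Tangency of A1 to KB means the radius FB is perpendicular to KB, so F = B + (0, 6.4) = (56.9, 6.40). On A1, B sits at bearing -90° from F; a 112° counterclockwise sweep puts L at bearing 22°, so L = F + 6.4·(cos 22°, sin 22°) = (62.8, 8.80). A1 meets LD tangentially, so FL is at right angles to LD, so LD runs along (−sin 22°, cos 22°); with |LD| = 34.3, D = (50.0, 40.6). Then |KD| = |D − K| = 64.4.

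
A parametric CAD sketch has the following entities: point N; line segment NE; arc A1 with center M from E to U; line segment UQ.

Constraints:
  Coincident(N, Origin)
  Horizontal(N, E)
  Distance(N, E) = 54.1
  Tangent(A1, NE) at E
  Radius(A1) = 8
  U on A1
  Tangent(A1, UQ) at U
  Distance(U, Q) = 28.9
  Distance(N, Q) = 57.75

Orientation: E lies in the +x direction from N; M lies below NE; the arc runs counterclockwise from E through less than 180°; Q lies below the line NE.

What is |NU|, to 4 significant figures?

46.74

Checks: |MU| = 8.000 ✓; ∠(MU, UQ) = 90.00° ✓; |UQ| = 28.90 ✓; |NQ| = 57.75 ✓.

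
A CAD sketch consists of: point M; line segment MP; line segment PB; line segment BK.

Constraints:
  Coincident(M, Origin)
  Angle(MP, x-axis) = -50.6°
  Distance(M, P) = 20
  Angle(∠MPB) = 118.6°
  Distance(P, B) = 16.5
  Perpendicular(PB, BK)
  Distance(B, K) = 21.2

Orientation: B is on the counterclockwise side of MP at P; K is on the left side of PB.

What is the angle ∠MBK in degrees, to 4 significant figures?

56.04°

M is at the origin; MP runs at -50.6° with length 20.0, so P = 20.0·(cos -50.6°, sin -50.6°) = (12.69, -15.45). ∠MPB = 118.6°, so PB runs at -50.6° + (180° − 118.6°) = 10.80° from the x-axis; with |PB| = 16.5, B = P + 16.5·(cos 10.80°, sin 10.80°) = (28.90, -12.36). The perpendicularity gives BK at right angles to PB; with |BK| = 21.2 on the left of PB, K = B + 21.2·(-0.1874, 0.9823) = (24.93, 8.462). Then cos ∠MBK = BM·BK / (|BM||BK|), giving 56.04°.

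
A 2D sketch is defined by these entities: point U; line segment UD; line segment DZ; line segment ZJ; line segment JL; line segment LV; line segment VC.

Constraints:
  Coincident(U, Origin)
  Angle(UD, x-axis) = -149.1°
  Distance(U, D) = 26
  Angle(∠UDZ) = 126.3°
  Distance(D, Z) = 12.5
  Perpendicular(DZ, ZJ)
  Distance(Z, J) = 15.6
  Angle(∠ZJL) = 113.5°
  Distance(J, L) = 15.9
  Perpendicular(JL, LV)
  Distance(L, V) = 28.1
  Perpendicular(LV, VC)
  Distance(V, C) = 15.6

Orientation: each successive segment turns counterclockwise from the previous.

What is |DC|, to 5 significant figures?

10.101

U is at the origin; UD runs at -149.1° with length 26.0, so D = (-22.310, -13.352). ∠UDZ = 126.3° gives DZ at -95.400° from the x-axis; with |DZ| = 12.5, Z = (-23.486, -25.797). DZ ⟂ ZJ, so ZJ runs at -5.4000°; with |ZJ| = 15.6, J = (-7.9553, -27.265). ∠ZJL = 113.5° gives JL at 61.100° from the x-axis; with |JL| = 15.9, L = (-0.27108, -13.345). JL is perpendicular to LV, so LV runs at 151.10°; with |LV| = 28.1, V = (-24.872, 0.23543). LV is perpendicular to VC, so VC runs at -118.90°; with |VC| = 15.6, C = (-32.411, -13.422). Then |DC| = |C − D| = 10.101.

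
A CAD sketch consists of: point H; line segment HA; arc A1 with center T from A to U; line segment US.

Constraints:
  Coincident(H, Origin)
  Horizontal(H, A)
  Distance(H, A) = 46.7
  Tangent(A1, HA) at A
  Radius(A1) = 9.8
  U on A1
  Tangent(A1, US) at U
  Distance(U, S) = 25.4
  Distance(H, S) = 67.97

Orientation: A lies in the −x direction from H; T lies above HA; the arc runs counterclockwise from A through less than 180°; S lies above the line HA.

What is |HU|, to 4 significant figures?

43.51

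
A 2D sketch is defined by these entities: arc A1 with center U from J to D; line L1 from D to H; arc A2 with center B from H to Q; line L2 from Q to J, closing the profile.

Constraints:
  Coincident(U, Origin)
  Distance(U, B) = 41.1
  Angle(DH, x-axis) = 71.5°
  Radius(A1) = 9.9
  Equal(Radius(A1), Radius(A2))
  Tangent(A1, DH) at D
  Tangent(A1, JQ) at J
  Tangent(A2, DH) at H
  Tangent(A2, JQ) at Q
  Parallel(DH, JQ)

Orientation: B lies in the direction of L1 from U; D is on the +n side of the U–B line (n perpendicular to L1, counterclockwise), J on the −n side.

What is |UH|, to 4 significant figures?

42.28

The slot axis is L1's direction at 71.5°, so u = (cos 71.5°, sin 71.5°) = (0.3173, 0.9483) and n = (−sin 71.5°, cos 71.5°) = (-0.9483, 0.3173). U is at the origin and B lies 41.1 along u from U, so B = 41.1·u = (13.04, 38.98). Tangency of A1 to both parallel lines with radius 9.9 puts D and J at U ± 9.9·n: D = (-9.388, 3.141), J = (9.388, -3.141). Equal radii place H and Q the same way about B: H = B + 9.9·n = (3.653, 42.12), Q = B − 9.9·n = (22.43, 35.83). Then |UH| = |H − U| = 42.28.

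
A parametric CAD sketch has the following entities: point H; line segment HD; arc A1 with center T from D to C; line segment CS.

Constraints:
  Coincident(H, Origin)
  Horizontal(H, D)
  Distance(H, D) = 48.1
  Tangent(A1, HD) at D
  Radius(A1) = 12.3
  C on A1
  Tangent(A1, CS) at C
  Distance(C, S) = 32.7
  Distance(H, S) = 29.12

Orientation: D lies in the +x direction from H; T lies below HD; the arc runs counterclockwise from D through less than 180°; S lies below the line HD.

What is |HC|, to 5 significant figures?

40.085

Checks: H = (0.00, 0.00) ✓; |TC| = 12.30 ✓; ∠(TC, CS) = 90.00° ✓; |CS| = 32.70 ✓; |HS| = 29.12 ✓.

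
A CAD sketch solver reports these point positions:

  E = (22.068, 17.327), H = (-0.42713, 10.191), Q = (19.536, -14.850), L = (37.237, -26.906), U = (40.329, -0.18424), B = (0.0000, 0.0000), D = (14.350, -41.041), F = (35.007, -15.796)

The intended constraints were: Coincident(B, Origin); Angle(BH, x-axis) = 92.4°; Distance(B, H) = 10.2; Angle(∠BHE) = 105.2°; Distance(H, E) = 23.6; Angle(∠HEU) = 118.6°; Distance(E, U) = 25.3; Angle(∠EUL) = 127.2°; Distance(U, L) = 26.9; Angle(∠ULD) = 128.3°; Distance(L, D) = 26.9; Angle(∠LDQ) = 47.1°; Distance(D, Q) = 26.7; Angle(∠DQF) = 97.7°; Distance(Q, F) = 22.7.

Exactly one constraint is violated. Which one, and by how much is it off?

Distance(Q, F) = 22.7 — off by 7.20.

B = (0.00, 0.00) ✓; BH at 92.40° ✓; |BH| = 10.20 ✓; ∠BHE = 105.2° ✓; |HE| = 23.60 ✓; ∠HEU = 118.6° ✓; |EU| = 25.30 ✓; ∠EUL = 127.2° ✓; |UL| = 26.90 ✓; ∠ULD = 128.3° ✓; |LD| = 26.90 ✓; ∠LDQ = 47.10° ✓; |DQ| = 26.70 ✓; ∠DQF = 97.70° ✓; |QF| = 15.50 ✗.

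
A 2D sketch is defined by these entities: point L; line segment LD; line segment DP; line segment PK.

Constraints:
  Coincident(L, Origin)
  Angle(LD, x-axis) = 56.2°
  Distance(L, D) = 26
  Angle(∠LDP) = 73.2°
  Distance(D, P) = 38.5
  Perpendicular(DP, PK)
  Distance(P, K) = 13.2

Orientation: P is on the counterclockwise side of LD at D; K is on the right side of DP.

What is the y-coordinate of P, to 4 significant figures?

32.86

L is at the origin; LD runs at 56.2° with length 26.0, so D = 26.0·(cos 56.2°, sin 56.2°) = (14.46, 21.61). ∠LDP = 73.2°, so DP runs at 56.2° + (180° − 73.2°) = 163.0° from the x-axis; with |DP| = 38.5, P = D + 38.5·(cos 163.0°, sin 163.0°) = (-22.35, 32.86). So P.y = 32.86.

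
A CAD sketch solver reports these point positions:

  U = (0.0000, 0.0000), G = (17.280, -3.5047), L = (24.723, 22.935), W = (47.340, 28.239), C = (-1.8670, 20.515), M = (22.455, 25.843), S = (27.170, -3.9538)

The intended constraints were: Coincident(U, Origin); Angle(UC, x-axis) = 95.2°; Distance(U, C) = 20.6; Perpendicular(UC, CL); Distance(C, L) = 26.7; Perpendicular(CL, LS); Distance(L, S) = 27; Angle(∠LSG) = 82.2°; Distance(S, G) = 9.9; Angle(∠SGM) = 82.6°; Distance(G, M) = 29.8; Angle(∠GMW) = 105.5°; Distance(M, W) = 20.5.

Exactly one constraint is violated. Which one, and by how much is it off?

Distance(M, W) = 20.5 — off by 4.50.

U = (0.00, 0.00) ✓; UC at 95.20° ✓; |UC| = 20.60 ✓; ∠(UC, CL) = 90.00° ✓; |CL| = 26.70 ✓; ∠(CL, LS) = 90.00° ✓; |LS| = 27.00 ✓; ∠LSG = 82.20° ✓; |SG| = 9.900 ✓; ∠SGM = 82.60° ✓; |GM| = 29.80 ✓; ∠GMW = 105.5° ✓; |MW| = 25.00 ✗.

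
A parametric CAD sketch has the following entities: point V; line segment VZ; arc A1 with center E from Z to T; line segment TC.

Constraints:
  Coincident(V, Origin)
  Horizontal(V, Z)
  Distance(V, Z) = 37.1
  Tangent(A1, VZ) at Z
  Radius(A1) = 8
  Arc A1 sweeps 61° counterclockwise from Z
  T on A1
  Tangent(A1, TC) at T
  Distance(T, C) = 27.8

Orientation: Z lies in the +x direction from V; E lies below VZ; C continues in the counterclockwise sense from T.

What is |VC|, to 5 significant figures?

32.939

On A1, Z sits at bearing 90° from E; a 61° counterclockwise sweep puts T at bearing 151°, so T = E + 8.0·(cos 151°, sin 151°) = (30.103, -4.1215). A1 meets TC tangentially, so ET is at right angles to TC, so TC runs along (−sin 151°, cos 151°); with |TC| = 27.8, C = (16.625, -28.436). Then |VC| = |C − V| = 32.939.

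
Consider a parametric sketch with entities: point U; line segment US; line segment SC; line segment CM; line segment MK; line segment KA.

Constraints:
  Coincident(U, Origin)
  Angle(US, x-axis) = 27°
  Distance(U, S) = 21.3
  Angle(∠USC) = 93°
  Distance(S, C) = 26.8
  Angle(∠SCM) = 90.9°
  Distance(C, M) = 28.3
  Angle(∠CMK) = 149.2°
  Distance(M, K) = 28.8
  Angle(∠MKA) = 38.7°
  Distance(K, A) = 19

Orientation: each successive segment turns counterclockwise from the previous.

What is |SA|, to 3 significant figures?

35.9

U is at the origin; US runs at 27.0° with length 21.3, so S = (19.0, 9.67). ∠USC = 93.0° gives SC at 114° from the x-axis; with |SC| = 26.8, C = (8.08, 34.2). ∠SCM = 90.9° gives CM at -157° from the x-axis; with |CM| = 28.3, M = (-18.0, 23.0). ∠CMK = 149.2° gives MK at -126° from the x-axis; with |MK| = 28.8, K = (-34.9, -0.220). ∠MKA = 38.7° gives KA at 15.2° from the x-axis; with |KA| = 19.0, A = (-16.6, 4.76). Then |SA| = |A − S| = 35.9.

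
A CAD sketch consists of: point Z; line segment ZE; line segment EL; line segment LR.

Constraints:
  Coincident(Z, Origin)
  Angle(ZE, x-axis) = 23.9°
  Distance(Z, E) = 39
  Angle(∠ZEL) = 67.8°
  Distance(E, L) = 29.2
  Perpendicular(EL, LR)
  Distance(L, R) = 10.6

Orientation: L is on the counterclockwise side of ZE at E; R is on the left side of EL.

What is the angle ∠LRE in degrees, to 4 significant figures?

70.05°

∠ZEL = 67.8°, so EL runs at 23.9° + (180° − 67.8°) = 136.1° from the x-axis; with |EL| = 29.2, L = E + 29.2·(cos 136.1°, sin 136.1°) = (14.62, 36.05). The perpendicularity gives LR at right angles to EL; with |LR| = 10.6 on the left of EL, R = L + 10.6·(-0.6934, -0.7206) = (7.266, 28.41). Then cos ∠LRE = RL·RE / (|RL||RE|), giving 70.05°.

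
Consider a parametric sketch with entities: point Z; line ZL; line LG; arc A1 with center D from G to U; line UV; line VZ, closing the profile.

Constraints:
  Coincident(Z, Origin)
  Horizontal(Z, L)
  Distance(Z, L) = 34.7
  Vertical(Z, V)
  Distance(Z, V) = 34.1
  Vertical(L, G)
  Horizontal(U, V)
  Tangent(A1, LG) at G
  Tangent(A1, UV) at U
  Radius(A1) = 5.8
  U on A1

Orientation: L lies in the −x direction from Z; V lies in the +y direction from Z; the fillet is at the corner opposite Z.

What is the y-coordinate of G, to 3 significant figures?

28.3

The virtual corner opposite Z is at (-34.7, 34.1). The tangent condition forces DG to be normal to LG and the tangent condition forces DU to be normal to UV, with radius 5.8, so the center D sits 5.8 in from both sides at D = (-28.9, 28.3). That places the tangent points at G = (-34.7, 28.3) on LG and U = (-28.9, 34.1) on UV. So G.y = 28.3.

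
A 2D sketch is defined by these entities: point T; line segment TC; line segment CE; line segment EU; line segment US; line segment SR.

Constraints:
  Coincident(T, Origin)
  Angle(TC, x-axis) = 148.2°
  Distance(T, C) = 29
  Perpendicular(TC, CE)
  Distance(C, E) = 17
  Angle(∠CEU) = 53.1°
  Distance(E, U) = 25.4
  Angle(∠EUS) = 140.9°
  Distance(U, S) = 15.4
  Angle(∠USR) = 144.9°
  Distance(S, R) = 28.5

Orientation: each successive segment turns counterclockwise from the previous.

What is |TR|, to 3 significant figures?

42.6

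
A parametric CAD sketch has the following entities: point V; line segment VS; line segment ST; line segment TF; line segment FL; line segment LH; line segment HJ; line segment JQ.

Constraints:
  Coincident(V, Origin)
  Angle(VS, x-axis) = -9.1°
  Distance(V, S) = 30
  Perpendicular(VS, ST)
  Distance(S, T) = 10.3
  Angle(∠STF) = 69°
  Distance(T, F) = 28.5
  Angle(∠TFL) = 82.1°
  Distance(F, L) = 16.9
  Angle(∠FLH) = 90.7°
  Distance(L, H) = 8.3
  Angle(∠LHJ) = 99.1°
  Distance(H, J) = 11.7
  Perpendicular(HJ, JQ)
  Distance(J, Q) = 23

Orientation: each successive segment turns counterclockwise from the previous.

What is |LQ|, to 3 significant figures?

19.7

∠LHJ = 99.1° gives HJ at 100° from the x-axis; with |HJ| = 11.7, J = (14.9, -2.11). HJ ⟂ JQ, so JQ runs at -170°; with |JQ| = 23.0, Q = (-7.75, -6.11). Then |LQ| = |Q − L| = 19.7.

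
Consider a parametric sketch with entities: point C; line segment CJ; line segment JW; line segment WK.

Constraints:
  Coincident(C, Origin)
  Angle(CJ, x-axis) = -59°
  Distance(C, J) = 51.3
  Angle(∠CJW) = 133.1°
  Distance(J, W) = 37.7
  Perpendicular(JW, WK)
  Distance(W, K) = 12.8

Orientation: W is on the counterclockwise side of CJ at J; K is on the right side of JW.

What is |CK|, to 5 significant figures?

88.423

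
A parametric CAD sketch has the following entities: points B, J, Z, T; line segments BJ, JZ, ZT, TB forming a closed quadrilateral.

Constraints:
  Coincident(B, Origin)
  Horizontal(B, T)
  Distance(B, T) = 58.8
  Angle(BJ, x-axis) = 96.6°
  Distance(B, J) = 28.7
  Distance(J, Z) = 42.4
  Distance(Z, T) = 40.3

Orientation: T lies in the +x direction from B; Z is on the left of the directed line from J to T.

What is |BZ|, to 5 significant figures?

52.041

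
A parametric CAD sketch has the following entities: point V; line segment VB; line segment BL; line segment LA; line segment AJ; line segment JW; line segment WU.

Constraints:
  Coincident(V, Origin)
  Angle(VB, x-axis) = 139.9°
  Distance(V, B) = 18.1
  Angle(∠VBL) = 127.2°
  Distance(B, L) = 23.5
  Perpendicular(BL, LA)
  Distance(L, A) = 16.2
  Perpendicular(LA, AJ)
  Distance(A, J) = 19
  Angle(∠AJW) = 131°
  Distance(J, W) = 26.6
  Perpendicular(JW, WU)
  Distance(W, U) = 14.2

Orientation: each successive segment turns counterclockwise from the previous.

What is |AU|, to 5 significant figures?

39.065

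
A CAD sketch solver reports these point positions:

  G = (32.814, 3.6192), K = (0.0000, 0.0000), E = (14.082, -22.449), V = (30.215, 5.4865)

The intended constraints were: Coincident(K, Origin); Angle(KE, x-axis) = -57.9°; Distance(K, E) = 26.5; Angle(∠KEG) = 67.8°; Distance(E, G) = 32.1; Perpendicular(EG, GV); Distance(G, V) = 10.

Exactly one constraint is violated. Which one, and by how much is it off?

Distance(G, V) = 10 — off by 6.80.

K = (0.00, 0.00) ✓; KE at -57.90° ✓; |KE| = 26.50 ✓; ∠KEG = 67.80° ✓; |EG| = 32.10 ✓; ∠(EG, GV) = 90.00° ✓; |GV| = 3.200 ✗.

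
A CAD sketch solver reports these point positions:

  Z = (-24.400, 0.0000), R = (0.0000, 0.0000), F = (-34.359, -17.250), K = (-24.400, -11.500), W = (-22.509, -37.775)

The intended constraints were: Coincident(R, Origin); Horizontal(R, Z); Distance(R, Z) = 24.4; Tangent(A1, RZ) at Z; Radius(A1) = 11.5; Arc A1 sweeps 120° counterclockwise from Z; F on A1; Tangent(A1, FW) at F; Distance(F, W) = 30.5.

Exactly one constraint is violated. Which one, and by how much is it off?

Distance(F, W) = 30.5 — off by 6.80.

R = (0.00, 0.00) ✓; R.y = 0.00, Z.y = 0.00 ✓; |RZ| = 24.40 ✓; ∠(KZ, ZR) = 90.00° ✓; |KZ| = 11.50 ✓; bearing(K→F) − bearing(K→Z) = 120.0° ✓; |KF| = 11.50 ✓; ∠(KF, FW) = 90.00° ✓; |FW| = 23.70 ✗.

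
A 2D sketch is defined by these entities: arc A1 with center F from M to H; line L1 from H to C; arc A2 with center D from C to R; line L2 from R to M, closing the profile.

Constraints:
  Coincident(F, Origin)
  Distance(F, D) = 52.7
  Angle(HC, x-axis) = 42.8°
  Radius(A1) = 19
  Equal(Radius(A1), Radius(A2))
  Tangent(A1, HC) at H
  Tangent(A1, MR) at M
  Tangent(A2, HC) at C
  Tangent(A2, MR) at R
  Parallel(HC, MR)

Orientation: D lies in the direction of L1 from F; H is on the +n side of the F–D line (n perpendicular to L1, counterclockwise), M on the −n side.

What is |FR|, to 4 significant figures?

56.02

The slot axis is L1's direction at 42.8°, so u = (cos 42.8°, sin 42.8°) = (0.7337, 0.6794) and n = (−sin 42.8°, cos 42.8°) = (-0.6794, 0.7337). F is at the origin and D lies 52.7 along u from F, so D = 52.7·u = (38.67, 35.81). Tangency of A1 to both parallel lines with radius 19.0 puts H and M at F ± 19.0·n: H = (-12.91, 13.94), M = (12.91, -13.94). Equal radii place C and R the same way about D: C = D + 19.0·n = (25.76, 49.75), R = D − 19.0·n = (51.58, 21.87). Then |FR| = |R − F| = 56.02.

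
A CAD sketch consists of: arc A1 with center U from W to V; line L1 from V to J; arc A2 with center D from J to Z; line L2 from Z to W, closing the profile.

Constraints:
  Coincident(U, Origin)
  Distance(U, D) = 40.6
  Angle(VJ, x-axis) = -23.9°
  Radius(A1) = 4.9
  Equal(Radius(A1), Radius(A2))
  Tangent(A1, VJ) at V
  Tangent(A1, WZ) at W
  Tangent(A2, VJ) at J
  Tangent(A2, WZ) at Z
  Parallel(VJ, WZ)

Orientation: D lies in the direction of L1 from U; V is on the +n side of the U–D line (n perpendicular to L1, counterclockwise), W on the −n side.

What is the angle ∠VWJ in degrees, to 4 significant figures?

76.43°

The slot axis is L1's direction at -23.9°, so u = (cos -23.9°, sin -23.9°) = (0.9143, -0.4051) and n = (−sin -23.9°, cos -23.9°) = (0.4051, 0.9143). U is at the origin and D lies 40.6 along u from U, so D = 40.6·u = (37.12, -16.45). Tangency of A1 to both parallel lines with radius 4.9 puts V and W at U ± 4.9·n: V = (1.985, 4.480), W = (-1.985, -4.480). Equal radii place J and Z the same way about D: J = D + 4.9·n = (39.10, -11.97), Z = D − 4.9·n = (35.13, -20.93). Then cos ∠VWJ = WV·WJ / (|WV||WJ|), giving 76.43°.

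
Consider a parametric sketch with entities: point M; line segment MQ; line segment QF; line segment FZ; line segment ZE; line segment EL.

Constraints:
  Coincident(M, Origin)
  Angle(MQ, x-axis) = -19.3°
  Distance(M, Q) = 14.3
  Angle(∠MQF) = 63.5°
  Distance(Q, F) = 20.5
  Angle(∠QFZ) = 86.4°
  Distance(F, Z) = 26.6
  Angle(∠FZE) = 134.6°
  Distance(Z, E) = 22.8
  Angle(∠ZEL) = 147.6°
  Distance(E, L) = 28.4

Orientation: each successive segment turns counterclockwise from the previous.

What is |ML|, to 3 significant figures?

46.5

M is at the origin; MQ runs at -19.3° with length 14.3, so Q = (13.5, -4.73). ∠MQF = 63.5° gives QF at 97.2° from the x-axis; with |QF| = 20.5, F = (10.9, 15.6). ∠QFZ = 86.4° gives FZ at -169° from the x-axis; with |FZ| = 26.6, Z = (-15.2, 10.6). ∠FZE = 134.6° gives ZE at -124° from the x-axis; with |ZE| = 22.8, E = (-27.9, -8.32). ∠ZEL = 147.6° gives EL at -91.4° from the x-axis; with |EL| = 28.4, L = (-28.6, -36.7). Then |ML| = |L − M| = 46.5.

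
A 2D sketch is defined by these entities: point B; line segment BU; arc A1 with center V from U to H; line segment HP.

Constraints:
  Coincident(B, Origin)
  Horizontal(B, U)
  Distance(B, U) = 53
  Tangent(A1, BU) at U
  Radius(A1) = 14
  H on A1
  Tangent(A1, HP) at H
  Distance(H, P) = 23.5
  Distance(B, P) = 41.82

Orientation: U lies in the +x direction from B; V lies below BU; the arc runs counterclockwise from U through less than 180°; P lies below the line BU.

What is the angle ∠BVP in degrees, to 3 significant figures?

48.1°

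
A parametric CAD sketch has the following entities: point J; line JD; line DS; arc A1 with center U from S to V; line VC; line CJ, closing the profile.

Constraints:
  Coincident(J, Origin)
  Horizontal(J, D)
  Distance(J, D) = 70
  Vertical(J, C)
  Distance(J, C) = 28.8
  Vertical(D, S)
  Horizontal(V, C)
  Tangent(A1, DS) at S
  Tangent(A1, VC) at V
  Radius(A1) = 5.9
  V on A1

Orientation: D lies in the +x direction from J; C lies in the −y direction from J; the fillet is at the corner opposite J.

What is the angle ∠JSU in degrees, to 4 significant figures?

18.12°

The virtual corner opposite J is at (70.00, -28.80). A1 meets DS tangentially, so US is at right angles to DS and since A1 is tangent to VC there, UV ⟂ VC, with radius 5.9, so the center U sits 5.9 in from both sides at U = (64.10, -22.90). That places the tangent points at S = (70.00, -22.90) on DS and V = (64.10, -28.80) on VC. Then cos ∠JSU = SJ·SU / (|SJ||SU|), giving 18.12°.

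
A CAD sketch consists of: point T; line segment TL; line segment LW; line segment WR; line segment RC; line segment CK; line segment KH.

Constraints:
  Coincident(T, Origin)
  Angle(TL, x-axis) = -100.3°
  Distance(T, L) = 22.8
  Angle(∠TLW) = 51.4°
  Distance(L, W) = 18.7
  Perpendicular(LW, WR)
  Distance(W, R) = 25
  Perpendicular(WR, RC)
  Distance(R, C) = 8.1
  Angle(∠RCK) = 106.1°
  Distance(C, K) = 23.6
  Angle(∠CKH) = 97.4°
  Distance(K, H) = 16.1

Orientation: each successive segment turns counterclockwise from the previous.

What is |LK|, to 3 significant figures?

4.67

T is at the origin; TL runs at -100.3° with length 22.8, so L = (-4.08, -22.4). ∠TLW = 51.4° gives LW at 28.3° from the x-axis; with |LW| = 18.7, W = (12.4, -13.6). LW ⟂ WR, so WR runs at 118°; with |WR| = 25.0, R = (0.536, 8.44). WR is perpendicular to RC, so RC runs at -152°; with |RC| = 8.1, C = (-6.60, 4.60). ∠RCK = 106.1° gives CK at -77.8° from the x-axis; with |CK| = 23.6, K = (-1.61, -18.5). Then |LK| = |K − L| = 4.67.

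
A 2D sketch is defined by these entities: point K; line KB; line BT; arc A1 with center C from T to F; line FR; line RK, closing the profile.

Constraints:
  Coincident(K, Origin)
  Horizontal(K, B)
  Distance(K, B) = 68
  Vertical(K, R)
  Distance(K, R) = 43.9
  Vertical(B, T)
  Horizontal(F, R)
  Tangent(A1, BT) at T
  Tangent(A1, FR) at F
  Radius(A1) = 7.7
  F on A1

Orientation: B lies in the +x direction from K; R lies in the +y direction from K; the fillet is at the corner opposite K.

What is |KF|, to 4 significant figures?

74.59

K is at the origin; KB is horizontal with |KB| = 68.0 and B on the +x side, so B = (68.00, 0.000). K and R share the same x with |KR| = 43.9 and R on the +y side, so R = (0.000, 43.90). The virtual corner opposite K is at (68.00, 43.90). A1 meets BT tangentially, so CT is at right angles to BT and the tangent condition forces CF to be normal to FR, with radius 7.7, so the center C sits 7.7 in from both sides at C = (60.30, 36.20). That places the tangent points at T = (68.00, 36.20) on BT and F = (60.30, 43.90) on FR. Then |KF| = |F − K| = 74.59.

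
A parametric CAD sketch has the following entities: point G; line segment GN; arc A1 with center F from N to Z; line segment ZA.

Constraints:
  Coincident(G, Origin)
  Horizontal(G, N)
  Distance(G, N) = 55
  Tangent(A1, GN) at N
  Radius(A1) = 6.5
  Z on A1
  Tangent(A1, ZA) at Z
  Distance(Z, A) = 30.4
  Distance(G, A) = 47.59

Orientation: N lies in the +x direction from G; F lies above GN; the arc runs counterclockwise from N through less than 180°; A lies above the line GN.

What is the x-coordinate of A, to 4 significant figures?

36.01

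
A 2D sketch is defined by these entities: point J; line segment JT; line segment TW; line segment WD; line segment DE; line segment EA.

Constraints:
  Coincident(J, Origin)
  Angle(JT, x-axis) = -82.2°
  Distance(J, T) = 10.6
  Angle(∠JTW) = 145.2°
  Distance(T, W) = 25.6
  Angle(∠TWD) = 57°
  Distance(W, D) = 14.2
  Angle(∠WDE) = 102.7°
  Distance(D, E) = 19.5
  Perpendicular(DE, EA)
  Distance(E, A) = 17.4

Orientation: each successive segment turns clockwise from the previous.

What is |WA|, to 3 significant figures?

22.9

∠WDE = 102.7° gives DE at 42.7° from the x-axis; with |DE| = 19.5, E = (-2.95, -7.79). The perpendicularity gives EA at right angles to DE, so EA runs at -47.3°; with |EA| = 17.4, A = (8.85, -20.6). Then |WA| = |A − W| = 22.9.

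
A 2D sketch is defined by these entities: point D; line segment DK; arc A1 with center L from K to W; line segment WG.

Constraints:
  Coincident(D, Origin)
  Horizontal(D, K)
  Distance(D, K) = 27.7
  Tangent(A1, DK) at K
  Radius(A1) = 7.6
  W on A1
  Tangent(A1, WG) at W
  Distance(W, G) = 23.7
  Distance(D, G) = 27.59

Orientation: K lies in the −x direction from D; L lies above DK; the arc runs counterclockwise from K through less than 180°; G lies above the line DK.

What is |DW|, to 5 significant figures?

21.305

Checks: |LW| = 7.600 ✓; ∠(LW, WG) = 90.00° ✓; |WG| = 23.70 ✓; |DG| = 27.59 ✓.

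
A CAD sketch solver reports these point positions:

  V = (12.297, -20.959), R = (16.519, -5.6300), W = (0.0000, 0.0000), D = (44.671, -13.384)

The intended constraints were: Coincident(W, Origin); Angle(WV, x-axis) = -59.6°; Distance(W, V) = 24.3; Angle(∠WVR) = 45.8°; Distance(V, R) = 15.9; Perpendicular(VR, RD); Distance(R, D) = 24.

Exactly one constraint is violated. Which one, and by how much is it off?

Distance(R, D) = 24 — off by 5.20.

W = (0.00, 0.00) ✓; WV at -59.60° ✓; |WV| = 24.30 ✓; ∠WVR = 45.80° ✓; |VR| = 15.90 ✓; ∠(VR, RD) = 90.00° ✓; |RD| = 29.20 ✗.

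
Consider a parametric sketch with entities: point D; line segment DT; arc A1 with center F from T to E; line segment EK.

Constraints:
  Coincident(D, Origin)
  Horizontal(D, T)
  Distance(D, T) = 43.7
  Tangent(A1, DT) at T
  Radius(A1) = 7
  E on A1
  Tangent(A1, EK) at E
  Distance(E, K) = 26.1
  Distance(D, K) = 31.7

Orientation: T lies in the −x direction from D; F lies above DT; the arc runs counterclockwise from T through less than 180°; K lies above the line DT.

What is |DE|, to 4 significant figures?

38.34

Checks: |FE| = 7.000 ✓; ∠(FE, EK) = 90.00° ✓; |EK| = 26.10 ✓; |DK| = 31.70 ✓.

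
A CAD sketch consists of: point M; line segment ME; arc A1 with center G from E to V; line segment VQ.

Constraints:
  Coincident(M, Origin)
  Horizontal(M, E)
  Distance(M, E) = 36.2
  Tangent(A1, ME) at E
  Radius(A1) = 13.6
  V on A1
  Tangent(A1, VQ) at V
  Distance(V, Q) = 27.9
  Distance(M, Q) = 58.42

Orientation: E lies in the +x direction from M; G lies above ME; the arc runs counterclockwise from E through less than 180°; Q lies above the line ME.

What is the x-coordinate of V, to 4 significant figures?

48.70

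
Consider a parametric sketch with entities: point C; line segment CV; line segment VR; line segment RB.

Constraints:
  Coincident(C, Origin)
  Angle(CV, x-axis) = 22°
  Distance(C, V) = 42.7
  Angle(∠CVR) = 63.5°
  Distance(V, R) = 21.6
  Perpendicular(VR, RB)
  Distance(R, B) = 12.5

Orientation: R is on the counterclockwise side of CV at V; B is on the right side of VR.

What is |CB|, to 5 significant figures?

50.778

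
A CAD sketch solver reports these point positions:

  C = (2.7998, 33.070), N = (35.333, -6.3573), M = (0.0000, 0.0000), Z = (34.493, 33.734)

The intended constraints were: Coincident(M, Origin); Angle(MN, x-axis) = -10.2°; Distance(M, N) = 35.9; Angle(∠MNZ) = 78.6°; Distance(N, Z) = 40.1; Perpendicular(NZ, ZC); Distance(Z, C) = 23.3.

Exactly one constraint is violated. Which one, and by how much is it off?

Distance(Z, C) = 23.3 — off by 8.40.

M = (0.00, 0.00) ✓; MN at -10.20° ✓; |MN| = 35.90 ✓; ∠MNZ = 78.60° ✓; |NZ| = 40.10 ✓; ∠(NZ, ZC) = 90.00° ✓; |ZC| = 31.70 ✗.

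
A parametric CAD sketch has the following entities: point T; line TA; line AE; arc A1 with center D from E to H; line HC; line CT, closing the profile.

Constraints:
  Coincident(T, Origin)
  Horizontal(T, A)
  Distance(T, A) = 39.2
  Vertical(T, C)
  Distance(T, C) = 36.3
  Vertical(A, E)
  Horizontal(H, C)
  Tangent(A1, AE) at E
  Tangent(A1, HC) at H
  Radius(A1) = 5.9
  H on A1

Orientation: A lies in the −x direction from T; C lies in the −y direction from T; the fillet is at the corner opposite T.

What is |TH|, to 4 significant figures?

49.26

T is at the origin; TA is horizontal with |TA| = 39.2 and A on the −x side, so A = (-39.20, 0.000). TC is vertical with |TC| = 36.3 and C on the −y side, so C = (0.000, -36.30). The virtual corner opposite T is at (-39.20, -36.30). A1 meets AE tangentially, so DE is at right angles to AE and the tangent condition forces DH to be normal to HC, with radius 5.9, so the center D sits 5.9 in from both sides at D = (-33.30, -30.40). That places the tangent points at E = (-39.20, -30.40) on AE and H = (-33.30, -36.30) on HC. Then |TH| = |H − T| = 49.26.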